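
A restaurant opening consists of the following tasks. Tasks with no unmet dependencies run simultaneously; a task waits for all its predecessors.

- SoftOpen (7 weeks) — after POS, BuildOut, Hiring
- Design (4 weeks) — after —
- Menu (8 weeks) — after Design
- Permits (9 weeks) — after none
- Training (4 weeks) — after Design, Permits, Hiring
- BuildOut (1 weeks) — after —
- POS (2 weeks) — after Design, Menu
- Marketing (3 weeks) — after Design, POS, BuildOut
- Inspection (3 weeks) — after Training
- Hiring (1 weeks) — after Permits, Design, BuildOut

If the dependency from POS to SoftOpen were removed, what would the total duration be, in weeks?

17

Original critical path: Design→Menu→POS→SoftOpen = 4+8+2+7 = 21 ⇒ 21 weeks.
Without POS→SoftOpen, SoftOpen's earliest start moves from 14 to 10.
New critical path: Permits→Hiring→Training→Inspection = 9+1+4+3 = 17 ⇒ 17 weeks.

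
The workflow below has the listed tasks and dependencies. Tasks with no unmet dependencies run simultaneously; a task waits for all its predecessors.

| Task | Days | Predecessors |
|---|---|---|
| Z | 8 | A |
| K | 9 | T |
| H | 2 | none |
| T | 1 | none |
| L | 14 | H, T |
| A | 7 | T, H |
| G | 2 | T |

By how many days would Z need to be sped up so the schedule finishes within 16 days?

Current finish: 17 days; target: 16.
Z is on every critical path, so each day cut from Z cuts the finish by one (this holds down to a finish of 16).
Need 17 − 16 = 1 day off Z → Z becomes 7 days, finish becomes 16.

1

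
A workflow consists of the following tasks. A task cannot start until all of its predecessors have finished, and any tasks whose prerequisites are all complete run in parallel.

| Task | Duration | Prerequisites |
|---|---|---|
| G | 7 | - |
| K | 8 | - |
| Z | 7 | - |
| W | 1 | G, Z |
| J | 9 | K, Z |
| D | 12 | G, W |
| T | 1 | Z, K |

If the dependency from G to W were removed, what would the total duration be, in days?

20

With the dependency in place, G→W→D = 7+1+12 = 20 sets the finish at 20 days.
Dropping G→W doesn't change W's earliest start (7); another predecessor still binds.
The longest chain is now Z→W→D = 7+1+12 = 20, so the schedule takes 20 days.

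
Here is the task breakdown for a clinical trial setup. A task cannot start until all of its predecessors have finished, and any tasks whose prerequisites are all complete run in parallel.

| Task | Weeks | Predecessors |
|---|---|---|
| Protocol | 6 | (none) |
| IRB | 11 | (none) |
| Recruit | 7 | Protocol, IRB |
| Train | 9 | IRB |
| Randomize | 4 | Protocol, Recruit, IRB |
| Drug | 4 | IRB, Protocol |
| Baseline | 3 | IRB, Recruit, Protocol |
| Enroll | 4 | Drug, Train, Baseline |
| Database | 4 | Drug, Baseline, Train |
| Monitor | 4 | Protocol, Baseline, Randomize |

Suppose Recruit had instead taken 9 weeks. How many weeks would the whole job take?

Critical path before the change: IRB→Recruit→Randomize→Monitor = 11+7+4+4 = 26 giving 26 weeks.
Recruit lies on that path, so at 9 weeks the path becomes 28 weeks.
That remains the longest chain; total 28 weeks.

28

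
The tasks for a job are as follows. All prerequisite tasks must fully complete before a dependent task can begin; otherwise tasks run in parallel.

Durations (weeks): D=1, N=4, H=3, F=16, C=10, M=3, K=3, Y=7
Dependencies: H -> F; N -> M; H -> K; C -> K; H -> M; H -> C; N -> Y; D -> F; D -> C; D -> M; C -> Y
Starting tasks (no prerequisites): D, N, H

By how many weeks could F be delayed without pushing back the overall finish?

1

Critical path: H→C→Y = 3+10+7 = 20, so the finish is 20 weeks.
The longest chain containing F totals 19 weeks.
Float = 20 − 19 = 1.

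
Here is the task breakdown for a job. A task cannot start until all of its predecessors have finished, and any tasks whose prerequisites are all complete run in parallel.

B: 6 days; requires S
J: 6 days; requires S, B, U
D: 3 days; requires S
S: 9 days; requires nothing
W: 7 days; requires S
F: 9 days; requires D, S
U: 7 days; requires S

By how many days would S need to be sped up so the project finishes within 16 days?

6

Current finish: 22 days; target: 16.
S is on every critical path, so each day cut from S cuts the finish by one (this holds down to a finish of 14).
Need 22 − 16 = 6 days off S → S becomes 3 days, finish becomes 16.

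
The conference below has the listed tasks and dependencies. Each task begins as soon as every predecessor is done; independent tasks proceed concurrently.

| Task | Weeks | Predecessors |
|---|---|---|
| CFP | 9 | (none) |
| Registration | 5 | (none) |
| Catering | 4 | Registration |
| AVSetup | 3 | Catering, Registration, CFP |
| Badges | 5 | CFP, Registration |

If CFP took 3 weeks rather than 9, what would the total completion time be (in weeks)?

The binding path is CFP→Badges = 9+5 = 14; finish at 14 weeks.
Since CFP is critical, the -6 change carries straight to that chain (now 8 weeks).
The binding chain switches to Registration→Catering→AVSetup = 5+4+3 = 12; finish 12 weeks.

12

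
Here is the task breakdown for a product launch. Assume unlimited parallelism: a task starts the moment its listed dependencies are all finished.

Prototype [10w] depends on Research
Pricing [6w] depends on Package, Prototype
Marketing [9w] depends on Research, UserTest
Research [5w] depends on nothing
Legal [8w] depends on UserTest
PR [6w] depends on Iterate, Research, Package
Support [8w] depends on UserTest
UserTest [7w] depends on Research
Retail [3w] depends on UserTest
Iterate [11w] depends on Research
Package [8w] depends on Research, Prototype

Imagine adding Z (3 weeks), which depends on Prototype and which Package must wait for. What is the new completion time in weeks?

32

Originally the job takes 29 weeks.
With Z inserted, Package now waits for max(Research, Prototype, Z).
New critical path: Research→Prototype→Z→Package→Pricing = 5+10+3+8+6 = 32 ⇒ 32 weeks.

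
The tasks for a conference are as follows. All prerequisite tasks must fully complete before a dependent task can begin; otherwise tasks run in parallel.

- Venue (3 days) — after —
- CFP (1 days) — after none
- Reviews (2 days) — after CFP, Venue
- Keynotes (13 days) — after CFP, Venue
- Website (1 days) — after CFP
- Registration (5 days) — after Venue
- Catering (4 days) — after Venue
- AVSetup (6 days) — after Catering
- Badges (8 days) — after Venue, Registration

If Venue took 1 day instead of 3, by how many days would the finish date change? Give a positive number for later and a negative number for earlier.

-2

The binding path is Venue→Keynotes = 3+13 = 16; finish at 16 days.
Venue is on the critical path; changing it to 1 makes that path 14 days.
The critical path is still Venue→Keynotes; finish is now 14 days.
Change in finish: 14 − 16 = -2 days.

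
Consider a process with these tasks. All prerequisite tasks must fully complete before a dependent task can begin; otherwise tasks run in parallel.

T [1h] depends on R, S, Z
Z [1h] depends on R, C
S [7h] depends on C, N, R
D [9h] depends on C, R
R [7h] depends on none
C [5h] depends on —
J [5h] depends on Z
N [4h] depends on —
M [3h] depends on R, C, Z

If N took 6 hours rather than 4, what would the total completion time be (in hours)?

The binding path is R→D = 7+9 = 16; finish at 16 hours.
N is off the critical path — its longest chain is 12 hours, giving 4 of slack.
No other chain overtakes it, so the finish is 16 hours.

16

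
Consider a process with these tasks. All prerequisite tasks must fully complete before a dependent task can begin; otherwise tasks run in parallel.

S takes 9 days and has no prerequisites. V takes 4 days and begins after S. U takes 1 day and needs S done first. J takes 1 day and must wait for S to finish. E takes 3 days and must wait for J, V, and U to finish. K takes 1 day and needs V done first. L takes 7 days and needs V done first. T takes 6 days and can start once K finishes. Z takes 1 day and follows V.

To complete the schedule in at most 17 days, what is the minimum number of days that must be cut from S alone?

Current finish: 20 days; target: 17.
S is on every critical path, so each day cut from S cuts the finish by one (this holds down to a finish of 12).
Need 20 − 17 = 3 days off S → S becomes 6 days, finish becomes 17.

3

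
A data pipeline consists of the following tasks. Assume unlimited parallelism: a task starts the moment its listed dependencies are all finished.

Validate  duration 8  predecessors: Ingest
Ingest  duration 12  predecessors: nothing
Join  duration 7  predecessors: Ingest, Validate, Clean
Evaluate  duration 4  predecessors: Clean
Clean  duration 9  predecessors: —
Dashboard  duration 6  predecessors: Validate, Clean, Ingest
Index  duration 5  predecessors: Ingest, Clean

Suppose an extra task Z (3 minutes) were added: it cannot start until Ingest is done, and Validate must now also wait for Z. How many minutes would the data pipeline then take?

Originally the data pipeline takes 27 minutes.
With Z inserted, Validate now waits for max(Ingest, Z).
New critical path: Ingest→Z→Validate→Join = 12+3+8+7 = 30 ⇒ 30 minutes.

30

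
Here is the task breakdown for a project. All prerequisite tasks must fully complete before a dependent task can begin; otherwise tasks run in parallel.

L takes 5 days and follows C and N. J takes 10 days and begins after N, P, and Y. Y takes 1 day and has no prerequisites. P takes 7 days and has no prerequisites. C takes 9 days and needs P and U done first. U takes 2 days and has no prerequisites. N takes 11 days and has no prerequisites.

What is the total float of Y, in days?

The longest chain is P→C→L = 7+9+5 = 21; overall finish 21 days.
The longest chain containing Y totals 11 days.
So Y can slip 11 − 1 = 10 days.

10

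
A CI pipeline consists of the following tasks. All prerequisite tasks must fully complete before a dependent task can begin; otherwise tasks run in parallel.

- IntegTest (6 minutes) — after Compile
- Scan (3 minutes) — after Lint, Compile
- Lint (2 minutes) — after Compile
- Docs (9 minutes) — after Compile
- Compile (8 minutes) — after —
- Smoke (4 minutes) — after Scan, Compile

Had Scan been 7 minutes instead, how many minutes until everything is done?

21

The binding path is Compile→Lint→Scan→Smoke = 8+2+3+4 = 17; finish at 17 minutes.
Scan lies on that path, so at 7 minutes the path becomes 21 minutes.
The critical path is still Compile→Lint→Scan→Smoke; finish is now 21 minutes.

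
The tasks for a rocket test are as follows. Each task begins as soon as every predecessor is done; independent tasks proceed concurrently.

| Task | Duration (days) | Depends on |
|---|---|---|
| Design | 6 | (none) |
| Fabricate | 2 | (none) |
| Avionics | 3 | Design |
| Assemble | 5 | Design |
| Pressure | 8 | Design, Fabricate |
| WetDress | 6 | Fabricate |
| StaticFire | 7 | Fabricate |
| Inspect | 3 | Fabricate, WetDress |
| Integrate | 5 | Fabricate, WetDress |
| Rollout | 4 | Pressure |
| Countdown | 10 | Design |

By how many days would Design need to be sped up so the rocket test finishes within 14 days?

4

Current finish: 18 days; target: 14.
Design is on every critical path, so each day cut from Design cuts the finish by one (this holds down to a finish of 14).
Need 18 − 14 = 4 days off Design → Design becomes 2 days, finish becomes 14.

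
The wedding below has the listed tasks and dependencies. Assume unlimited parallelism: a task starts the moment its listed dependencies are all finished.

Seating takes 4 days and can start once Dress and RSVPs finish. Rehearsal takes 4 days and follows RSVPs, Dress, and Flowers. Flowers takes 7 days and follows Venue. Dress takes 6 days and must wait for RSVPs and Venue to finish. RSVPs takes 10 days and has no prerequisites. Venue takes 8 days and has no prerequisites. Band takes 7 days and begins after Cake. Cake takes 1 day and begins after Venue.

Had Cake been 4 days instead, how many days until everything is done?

20

As given, the longest chain is RSVPs→Dress→Seating = 10+6+4 = 20, so the finish is 20 days.
Cake has 4 days of float (longest path through it is 16).
That remains the longest chain; total 20 days.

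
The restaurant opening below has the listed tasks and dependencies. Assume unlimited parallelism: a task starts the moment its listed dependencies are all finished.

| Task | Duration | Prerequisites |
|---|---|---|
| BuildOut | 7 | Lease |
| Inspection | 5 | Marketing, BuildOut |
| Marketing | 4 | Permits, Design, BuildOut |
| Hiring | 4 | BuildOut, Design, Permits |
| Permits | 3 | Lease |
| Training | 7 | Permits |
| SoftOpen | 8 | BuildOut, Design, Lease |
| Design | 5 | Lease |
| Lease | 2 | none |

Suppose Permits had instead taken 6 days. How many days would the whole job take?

Baseline: Lease→BuildOut→Marketing→Inspection = 2+7+4+5 = 18 → 18 days.
Permits has 4 days of float (longest path through it is 14).
The critical path is still Lease→BuildOut→Marketing→Inspection; finish is now 18 days.

18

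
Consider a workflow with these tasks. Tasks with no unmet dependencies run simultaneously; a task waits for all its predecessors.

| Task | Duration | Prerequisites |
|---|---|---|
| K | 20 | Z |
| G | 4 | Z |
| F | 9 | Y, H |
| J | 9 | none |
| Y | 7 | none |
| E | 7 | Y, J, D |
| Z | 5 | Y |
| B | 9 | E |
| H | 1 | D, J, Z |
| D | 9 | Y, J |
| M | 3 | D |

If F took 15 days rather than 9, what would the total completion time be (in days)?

As given, the longest chain is J→D→E→B = 9+9+7+9 = 34, so the finish is 34 days.
The longest path through F is only 28 days, so F has float 6.
The critical path is still J→D→E→B; finish is now 34 days.

34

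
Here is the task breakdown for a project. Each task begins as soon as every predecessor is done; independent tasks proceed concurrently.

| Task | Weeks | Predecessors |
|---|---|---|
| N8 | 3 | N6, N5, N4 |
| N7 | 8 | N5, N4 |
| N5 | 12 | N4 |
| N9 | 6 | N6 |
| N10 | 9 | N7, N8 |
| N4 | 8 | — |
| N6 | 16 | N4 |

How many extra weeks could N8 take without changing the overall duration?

The longest chain is N4→N5→N7→N10 = 8+12+8+9 = 37; overall finish 37 weeks.
N8 finishes as early as 27 and must finish by 28.
Slack of N8 = 25 − 24 = 1 week.

1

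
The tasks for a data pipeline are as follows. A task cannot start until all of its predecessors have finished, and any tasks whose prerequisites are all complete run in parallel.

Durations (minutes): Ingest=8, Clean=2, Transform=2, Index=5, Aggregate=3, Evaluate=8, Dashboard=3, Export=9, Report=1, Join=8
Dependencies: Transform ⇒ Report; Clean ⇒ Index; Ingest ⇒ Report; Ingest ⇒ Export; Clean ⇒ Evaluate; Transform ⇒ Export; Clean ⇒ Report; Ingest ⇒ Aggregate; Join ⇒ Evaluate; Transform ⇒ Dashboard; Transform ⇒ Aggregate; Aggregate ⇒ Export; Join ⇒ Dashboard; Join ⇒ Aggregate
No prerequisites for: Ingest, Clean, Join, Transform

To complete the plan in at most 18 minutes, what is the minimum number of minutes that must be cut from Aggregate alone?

Current finish: 20 minutes; target: 18.
Aggregate is on every critical path, so each minute cut from Aggregate cuts the finish by one (this holds down to a finish of 18).
Need 20 − 18 = 2 minutes off Aggregate → Aggregate becomes 1 minute, finish becomes 18.

2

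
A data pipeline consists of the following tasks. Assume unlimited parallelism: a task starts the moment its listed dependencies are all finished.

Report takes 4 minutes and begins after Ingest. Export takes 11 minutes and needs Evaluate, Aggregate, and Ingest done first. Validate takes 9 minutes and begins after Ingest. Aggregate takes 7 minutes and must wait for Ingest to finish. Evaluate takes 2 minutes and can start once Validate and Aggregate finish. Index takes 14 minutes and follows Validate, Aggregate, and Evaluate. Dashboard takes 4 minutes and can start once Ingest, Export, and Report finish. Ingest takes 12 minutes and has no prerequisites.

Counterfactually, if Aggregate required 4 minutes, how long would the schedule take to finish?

38

Actual critical path: Ingest→Validate→Evaluate→Export→Dashboard = 12+9+2+11+4 = 38 ⇒ 38 minutes.
The longest path through Aggregate is only 36 minutes, so Aggregate has float 2.
No other chain overtakes it, so the finish is 38 minutes.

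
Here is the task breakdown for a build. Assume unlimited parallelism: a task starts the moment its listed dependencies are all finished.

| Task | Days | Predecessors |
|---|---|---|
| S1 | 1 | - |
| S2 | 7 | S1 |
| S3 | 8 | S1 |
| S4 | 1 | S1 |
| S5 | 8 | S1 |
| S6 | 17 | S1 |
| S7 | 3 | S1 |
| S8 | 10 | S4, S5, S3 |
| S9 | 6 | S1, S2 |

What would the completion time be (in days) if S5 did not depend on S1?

Before: longest chain S1→S3→S8 = 1+8+10 = 19, finish 19.
Without S1→S5, S5's earliest start moves from 1 to 0.
New critical path: S1→S3→S8 = 1+8+10 = 19 ⇒ 19 days.

19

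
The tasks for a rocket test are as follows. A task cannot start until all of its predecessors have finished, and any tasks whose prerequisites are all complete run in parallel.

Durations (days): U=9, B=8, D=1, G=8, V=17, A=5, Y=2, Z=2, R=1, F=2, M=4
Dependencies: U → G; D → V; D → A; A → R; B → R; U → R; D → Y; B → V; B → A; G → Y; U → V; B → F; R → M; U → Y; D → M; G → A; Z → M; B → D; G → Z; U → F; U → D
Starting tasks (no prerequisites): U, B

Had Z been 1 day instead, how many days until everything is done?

Critical path before the change: U→D→V = 9+1+17 = 27 giving 27 days.
Z has 4 days of float (longest path through it is 23).
The critical path is still U→D→V; finish is now 27 days.

27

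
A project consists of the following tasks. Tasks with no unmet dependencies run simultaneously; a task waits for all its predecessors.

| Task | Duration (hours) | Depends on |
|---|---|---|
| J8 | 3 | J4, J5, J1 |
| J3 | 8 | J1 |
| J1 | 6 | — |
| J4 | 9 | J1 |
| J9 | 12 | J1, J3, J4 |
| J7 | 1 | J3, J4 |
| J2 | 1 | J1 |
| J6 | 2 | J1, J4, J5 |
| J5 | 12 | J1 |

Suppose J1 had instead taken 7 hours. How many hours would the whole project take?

28

Baseline: J1→J4→J9 = 6+9+12 = 27 → 27 hours.
J1 is on the critical path; changing it to 7 makes that path 28 hours.
No other chain overtakes it, so the finish is 28 hours.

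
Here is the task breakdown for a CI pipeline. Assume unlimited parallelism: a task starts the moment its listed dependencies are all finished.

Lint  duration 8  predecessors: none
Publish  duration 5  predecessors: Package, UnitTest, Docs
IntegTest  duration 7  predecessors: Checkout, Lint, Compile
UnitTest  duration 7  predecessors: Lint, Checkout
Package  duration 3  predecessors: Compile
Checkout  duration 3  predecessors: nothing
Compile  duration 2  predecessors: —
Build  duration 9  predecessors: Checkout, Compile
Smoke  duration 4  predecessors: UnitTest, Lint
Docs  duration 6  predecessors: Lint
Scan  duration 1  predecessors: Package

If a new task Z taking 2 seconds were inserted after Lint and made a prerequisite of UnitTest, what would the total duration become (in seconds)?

22

Originally the job takes 20 seconds.
With Z inserted, UnitTest now waits for max(Lint, Checkout, Z).
New critical path: Lint→Z→UnitTest→Publish = 8+2+7+5 = 22 ⇒ 22 seconds.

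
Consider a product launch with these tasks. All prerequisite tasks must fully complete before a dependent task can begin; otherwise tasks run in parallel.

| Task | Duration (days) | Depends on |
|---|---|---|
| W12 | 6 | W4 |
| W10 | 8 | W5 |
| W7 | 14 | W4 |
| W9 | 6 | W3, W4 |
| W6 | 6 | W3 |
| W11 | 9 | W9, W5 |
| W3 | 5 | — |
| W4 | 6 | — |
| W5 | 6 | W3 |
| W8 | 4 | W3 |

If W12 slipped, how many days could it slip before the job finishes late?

W4→W9→W11 = 6+6+9 = 21 sets the makespan at 21 days.
The longest chain containing W12 totals 12 days.
So W12 can slip 21 − 12 = 9 days.

9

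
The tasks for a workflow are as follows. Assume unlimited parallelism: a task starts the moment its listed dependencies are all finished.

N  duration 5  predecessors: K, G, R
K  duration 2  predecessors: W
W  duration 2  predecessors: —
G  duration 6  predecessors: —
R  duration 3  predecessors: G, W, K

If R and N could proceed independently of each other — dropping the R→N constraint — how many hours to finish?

11

Before: longest chain G→R→N = 6+3+5 = 14, finish 14.
Without R→N, N's earliest start moves from 9 to 6.
The longest chain is now G→N = 6+5 = 11, so the job takes 11 hours.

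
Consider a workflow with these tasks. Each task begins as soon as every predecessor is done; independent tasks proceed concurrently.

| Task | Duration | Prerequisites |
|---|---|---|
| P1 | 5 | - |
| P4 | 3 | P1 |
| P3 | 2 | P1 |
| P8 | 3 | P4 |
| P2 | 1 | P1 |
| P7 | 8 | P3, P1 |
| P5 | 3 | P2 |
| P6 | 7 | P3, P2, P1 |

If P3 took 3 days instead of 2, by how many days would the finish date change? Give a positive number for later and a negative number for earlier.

1

The binding path is P1→P3→P7 = 5+2+8 = 15; finish at 15 days.
Since P3 is critical, the +1 change carries straight to that chain (now 16 days).
That remains the longest chain; total 16 days.
Change in finish: 16 − 15 = +1 days.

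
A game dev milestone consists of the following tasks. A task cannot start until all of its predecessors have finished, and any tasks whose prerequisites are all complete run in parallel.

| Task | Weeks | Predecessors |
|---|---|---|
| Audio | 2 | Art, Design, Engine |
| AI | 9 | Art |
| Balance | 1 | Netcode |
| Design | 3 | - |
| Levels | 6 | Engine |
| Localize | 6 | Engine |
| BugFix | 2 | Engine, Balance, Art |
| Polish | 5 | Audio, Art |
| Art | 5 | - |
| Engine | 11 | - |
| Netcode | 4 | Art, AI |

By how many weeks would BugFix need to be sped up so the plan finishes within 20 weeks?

Current finish: 21 weeks; target: 20.
BugFix is on every critical path, so each week cut from BugFix cuts the finish by one (this holds down to a finish of 20).
Need 21 − 20 = 1 week off BugFix → BugFix becomes 1 week, finish becomes 20.

1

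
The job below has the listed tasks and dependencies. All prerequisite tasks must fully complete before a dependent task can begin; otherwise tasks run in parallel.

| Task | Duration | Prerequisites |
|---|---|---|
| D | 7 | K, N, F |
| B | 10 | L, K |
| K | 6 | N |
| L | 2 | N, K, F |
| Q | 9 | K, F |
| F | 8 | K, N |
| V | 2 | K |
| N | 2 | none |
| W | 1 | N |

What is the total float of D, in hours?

5

The longest chain is N→K→F→L→B = 2+6+8+2+10 = 28; overall finish 28 hours.
The longest chain containing D totals 23 hours.
Slack of D = 21 − 16 = 5 hours.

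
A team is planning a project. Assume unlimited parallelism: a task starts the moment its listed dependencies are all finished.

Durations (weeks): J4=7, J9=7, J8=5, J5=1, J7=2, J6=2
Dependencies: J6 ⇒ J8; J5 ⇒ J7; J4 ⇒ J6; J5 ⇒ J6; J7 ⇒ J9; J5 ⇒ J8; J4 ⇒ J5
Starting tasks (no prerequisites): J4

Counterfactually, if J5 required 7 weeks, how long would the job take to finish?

23

The binding path is J4→J5→J7→J9 = 7+1+2+7 = 17; finish at 17 weeks.
J5 lies on that path, so at 7 weeks the path becomes 23 weeks.
No other chain overtakes it, so the finish is 23 weeks.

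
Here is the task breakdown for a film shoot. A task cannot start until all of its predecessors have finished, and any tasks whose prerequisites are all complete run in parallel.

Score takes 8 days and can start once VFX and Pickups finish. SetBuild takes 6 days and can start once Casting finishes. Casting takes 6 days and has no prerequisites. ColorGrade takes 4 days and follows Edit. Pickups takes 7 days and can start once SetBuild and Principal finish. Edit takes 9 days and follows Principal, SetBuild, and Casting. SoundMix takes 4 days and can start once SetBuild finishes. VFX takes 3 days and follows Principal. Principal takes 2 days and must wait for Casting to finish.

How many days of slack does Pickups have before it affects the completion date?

Critical path: Casting→SetBuild→Pickups→Score = 6+6+7+8 = 27, so the finish is 27 days.
Longest path through Pickups: 27 days (earliest finish 19, latest finish 19).
So Pickups can slip 19 − 19 = 0 days.

0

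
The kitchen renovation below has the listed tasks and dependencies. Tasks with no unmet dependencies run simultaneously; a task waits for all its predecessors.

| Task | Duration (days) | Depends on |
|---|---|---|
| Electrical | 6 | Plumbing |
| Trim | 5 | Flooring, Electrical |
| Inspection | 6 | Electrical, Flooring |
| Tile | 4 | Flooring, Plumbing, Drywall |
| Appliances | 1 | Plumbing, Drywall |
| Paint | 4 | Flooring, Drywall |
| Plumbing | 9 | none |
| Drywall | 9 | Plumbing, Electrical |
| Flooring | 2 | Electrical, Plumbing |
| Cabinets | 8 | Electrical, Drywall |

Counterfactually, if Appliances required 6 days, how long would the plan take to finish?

32

Critical path before the change: Plumbing→Electrical→Drywall→Cabinets = 9+6+9+8 = 32 giving 32 days.
Appliances is off the critical path — its longest chain is 25 days, giving 7 of slack.
That remains the longest chain; total 32 days.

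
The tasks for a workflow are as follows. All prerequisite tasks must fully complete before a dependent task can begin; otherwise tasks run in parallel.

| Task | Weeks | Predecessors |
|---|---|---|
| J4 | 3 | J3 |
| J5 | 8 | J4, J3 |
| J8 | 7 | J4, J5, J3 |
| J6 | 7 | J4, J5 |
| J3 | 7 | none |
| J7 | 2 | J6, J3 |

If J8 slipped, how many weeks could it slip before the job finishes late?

The longest chain is J3→J4→J5→J6→J7 = 7+3+8+7+2 = 27; overall finish 27 weeks.
The longest chain containing J8 totals 25 weeks.
Float = 27 − 25 = 2.

2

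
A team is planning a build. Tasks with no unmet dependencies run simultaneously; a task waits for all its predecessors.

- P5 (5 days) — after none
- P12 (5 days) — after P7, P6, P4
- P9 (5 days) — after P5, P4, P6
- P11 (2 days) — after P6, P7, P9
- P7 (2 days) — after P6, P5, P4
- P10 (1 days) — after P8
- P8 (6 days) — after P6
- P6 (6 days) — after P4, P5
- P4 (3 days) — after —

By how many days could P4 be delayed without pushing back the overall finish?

P5→P6→P7→P12 = 5+6+2+5 = 18 sets the makespan at 18 days.
P4 finishes as early as 3 and must finish by 5.
Slack of P4 = 2 − 0 = 2 days.

2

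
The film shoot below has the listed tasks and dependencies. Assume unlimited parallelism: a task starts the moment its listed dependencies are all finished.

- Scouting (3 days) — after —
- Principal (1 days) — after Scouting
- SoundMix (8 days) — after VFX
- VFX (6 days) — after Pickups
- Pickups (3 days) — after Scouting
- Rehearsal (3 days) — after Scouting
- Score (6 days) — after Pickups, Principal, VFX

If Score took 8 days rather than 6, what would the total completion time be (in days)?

20

Critical path before the change: Scouting→Pickups→VFX→SoundMix = 3+3+6+8 = 20 giving 20 days.
Score has 2 days of float (longest path through it is 18).
New critical path: Scouting→Pickups→VFX→Score = 3+3+6+8 = 20 ⇒ 20 days.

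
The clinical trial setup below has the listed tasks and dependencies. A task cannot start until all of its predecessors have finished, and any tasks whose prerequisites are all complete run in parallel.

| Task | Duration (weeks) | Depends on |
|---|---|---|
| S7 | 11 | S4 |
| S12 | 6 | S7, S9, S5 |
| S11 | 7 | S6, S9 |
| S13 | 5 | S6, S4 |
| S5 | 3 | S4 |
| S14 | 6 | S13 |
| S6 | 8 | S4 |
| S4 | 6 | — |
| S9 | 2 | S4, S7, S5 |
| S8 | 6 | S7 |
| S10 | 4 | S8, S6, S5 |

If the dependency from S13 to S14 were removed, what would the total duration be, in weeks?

With the dependency in place, S4→S7→S8→S10 = 6+11+6+4 = 27 sets the finish at 27 weeks.
Without S13→S14, S14's earliest start moves from 19 to 0.
New critical path: S4→S7→S8→S10 = 6+11+6+4 = 27 ⇒ 27 weeks.

27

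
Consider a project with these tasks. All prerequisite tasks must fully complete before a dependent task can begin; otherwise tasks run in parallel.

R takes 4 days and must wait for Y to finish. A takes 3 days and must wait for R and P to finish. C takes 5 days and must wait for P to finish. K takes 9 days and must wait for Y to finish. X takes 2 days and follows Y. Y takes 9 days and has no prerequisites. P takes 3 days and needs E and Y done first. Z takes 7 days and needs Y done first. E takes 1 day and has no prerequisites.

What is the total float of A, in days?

2

The longest chain is Y→K = 9+9 = 18; overall finish 18 days.
Longest path through A: 16 days (earliest finish 16, latest finish 18).
So A can slip 18 − 16 = 2 days.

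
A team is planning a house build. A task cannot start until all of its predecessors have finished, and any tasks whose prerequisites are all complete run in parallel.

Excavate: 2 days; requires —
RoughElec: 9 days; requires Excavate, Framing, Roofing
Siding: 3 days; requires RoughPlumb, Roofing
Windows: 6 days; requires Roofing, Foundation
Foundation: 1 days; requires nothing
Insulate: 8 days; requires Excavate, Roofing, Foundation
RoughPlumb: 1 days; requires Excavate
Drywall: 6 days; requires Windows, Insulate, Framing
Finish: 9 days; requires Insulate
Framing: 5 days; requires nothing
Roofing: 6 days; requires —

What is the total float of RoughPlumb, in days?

17

Roofing→Insulate→Finish = 6+8+9 = 23 sets the makespan at 23 days.
RoughPlumb finishes as early as 3 and must finish by 20.
So RoughPlumb can slip 20 − 3 = 17 days.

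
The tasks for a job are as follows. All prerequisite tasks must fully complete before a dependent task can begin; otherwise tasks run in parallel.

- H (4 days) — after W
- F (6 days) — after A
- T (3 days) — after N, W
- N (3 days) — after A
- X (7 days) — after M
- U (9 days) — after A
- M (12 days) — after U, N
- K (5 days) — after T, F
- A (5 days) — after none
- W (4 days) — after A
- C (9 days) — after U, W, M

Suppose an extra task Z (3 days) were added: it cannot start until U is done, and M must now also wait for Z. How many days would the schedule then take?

38

Originally the schedule takes 35 days.
With Z inserted, M now waits for max(U, N, Z).
New critical path: A→U→Z→M→C = 5+9+3+12+9 = 38 ⇒ 38 days.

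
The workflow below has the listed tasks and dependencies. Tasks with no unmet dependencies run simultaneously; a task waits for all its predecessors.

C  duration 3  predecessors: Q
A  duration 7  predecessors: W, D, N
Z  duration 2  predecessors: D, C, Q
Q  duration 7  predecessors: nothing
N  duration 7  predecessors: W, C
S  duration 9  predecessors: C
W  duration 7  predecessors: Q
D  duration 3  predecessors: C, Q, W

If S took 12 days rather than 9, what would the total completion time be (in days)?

28

As given, the longest chain is Q→W→N→A = 7+7+7+7 = 28, so the finish is 28 days.
The longest path through S is only 19 days, so S has float 9.
No other chain overtakes it, so the finish is 28 days.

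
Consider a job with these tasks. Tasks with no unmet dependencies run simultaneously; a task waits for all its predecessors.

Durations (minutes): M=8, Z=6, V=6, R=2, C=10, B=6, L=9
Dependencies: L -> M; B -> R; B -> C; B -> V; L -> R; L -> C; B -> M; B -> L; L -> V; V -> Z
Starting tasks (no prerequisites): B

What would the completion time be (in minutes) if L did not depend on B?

21

With the dependency in place, B→L→V→Z = 6+9+6+6 = 27 sets the finish at 27 minutes.
Without B→L, L's earliest start moves from 6 to 0.
The longest chain is now L→V→Z = 9+6+6 = 21, so the schedule takes 21 minutes.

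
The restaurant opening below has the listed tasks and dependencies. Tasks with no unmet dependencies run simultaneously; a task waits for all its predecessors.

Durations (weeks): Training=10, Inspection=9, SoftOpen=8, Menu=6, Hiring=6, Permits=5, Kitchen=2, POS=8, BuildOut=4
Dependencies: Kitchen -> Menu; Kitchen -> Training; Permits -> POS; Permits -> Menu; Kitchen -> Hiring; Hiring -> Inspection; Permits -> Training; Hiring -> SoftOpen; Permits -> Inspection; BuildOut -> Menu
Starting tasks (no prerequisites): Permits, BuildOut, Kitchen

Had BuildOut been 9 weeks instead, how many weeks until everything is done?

17

Actual critical path: Kitchen→Hiring→Inspection = 2+6+9 = 17 ⇒ 17 weeks.
BuildOut has 7 weeks of float (longest path through it is 10).
That remains the longest chain; total 17 weeks.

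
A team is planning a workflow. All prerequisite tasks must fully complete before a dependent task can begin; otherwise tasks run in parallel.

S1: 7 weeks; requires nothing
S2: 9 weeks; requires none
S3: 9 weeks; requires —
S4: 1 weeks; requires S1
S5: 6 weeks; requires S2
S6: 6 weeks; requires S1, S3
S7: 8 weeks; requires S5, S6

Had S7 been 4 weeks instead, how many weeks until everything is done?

19

Baseline: S2→S5→S7 = 9+6+8 = 23 → 23 weeks.
S7 is on the critical path; changing it to 4 makes that path 19 weeks.
No other chain overtakes it, so the finish is 19 weeks.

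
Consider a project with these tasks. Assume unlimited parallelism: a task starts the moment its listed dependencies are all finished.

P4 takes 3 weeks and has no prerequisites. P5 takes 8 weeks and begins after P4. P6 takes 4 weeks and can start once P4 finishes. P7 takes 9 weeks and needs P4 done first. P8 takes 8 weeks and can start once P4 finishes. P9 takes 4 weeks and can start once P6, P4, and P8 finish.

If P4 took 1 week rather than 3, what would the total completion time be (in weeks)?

Baseline: P4→P8→P9 = 3+8+4 = 15 → 15 weeks.
Since P4 is critical, the -2 change carries straight to that chain (now 13 weeks).
That remains the longest chain; total 13 weeks.

13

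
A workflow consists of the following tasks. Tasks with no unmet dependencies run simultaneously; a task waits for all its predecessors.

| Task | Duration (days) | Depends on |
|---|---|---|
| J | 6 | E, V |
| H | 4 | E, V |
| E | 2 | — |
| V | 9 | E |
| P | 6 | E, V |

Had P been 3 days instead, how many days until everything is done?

Critical path before the change: E→V→P = 2+9+6 = 17 giving 17 days.
P is on the critical path; changing it to 3 makes that path 14 days.
The binding chain switches to E→V→J = 2+9+6 = 17; finish 17 days.

17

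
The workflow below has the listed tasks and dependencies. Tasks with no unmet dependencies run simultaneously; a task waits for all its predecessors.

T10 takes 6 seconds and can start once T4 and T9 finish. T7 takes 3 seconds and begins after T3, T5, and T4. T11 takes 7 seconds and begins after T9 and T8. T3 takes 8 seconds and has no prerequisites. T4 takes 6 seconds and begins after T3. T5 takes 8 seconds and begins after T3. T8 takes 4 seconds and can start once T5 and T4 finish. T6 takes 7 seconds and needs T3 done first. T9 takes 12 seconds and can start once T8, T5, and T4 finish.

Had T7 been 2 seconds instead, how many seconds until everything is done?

The binding path is T3→T5→T8→T9→T11 = 8+8+4+12+7 = 39; finish at 39 seconds.
T7 has 20 seconds of float (longest path through it is 19).
That remains the longest chain; total 39 seconds.

39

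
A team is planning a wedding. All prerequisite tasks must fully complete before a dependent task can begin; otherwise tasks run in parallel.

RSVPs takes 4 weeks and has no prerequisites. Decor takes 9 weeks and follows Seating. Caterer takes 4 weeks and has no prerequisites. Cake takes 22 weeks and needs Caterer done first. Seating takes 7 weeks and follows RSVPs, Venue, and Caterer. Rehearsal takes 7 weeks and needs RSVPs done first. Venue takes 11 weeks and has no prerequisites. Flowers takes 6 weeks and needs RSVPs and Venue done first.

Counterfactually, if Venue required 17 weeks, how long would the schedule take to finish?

As given, the longest chain is Venue→Seating→Decor = 11+7+9 = 27, so the finish is 27 weeks.
Since Venue is critical, the +6 change carries straight to that chain (now 33 weeks).
No other chain overtakes it, so the finish is 33 weeks.

33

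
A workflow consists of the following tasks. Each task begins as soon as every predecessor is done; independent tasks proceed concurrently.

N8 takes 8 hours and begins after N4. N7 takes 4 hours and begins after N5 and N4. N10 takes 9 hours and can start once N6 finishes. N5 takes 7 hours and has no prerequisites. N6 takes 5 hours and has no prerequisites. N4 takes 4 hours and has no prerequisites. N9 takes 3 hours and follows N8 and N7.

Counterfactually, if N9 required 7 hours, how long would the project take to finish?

Baseline: N4→N8→N9 = 4+8+3 = 15 → 15 hours.
N9 is on the critical path; changing it to 7 makes that path 19 hours.
The critical path is still N4→N8→N9; finish is now 19 hours.

19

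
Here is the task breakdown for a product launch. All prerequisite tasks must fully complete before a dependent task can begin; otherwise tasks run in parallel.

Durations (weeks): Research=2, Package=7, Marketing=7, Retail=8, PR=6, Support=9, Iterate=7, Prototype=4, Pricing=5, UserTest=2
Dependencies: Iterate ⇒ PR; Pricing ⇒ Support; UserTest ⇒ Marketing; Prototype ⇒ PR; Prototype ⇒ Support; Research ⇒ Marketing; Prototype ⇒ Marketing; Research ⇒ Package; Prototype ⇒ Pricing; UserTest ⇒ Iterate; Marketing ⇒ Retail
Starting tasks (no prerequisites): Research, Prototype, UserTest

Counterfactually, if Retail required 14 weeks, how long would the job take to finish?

25

Baseline: Prototype→Marketing→Retail = 4+7+8 = 19 → 19 weeks.
Retail is on the critical path; changing it to 14 makes that path 25 weeks.
No other chain overtakes it, so the finish is 25 weeks.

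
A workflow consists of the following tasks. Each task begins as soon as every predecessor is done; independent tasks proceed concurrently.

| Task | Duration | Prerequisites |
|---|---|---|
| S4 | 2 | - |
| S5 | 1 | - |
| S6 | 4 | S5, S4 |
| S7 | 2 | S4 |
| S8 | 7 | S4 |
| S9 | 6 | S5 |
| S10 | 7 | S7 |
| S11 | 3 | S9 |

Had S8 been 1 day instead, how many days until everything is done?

11

The binding path is S4→S7→S10 = 2+2+7 = 11; finish at 11 days.
S8 is off the critical path — its longest chain is 9 days, giving 2 of slack.
No other chain overtakes it, so the finish is 11 days.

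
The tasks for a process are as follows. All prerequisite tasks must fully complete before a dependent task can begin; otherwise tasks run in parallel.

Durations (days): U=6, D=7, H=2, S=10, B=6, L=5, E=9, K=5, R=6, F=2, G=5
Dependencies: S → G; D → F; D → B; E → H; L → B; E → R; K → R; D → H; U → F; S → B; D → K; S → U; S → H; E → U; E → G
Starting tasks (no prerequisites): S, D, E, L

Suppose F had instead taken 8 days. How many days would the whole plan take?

24

The binding path is S→U→F = 10+6+2 = 18; finish at 18 days.
F is on the critical path; changing it to 8 makes that path 24 days.
That remains the longest chain; total 24 days.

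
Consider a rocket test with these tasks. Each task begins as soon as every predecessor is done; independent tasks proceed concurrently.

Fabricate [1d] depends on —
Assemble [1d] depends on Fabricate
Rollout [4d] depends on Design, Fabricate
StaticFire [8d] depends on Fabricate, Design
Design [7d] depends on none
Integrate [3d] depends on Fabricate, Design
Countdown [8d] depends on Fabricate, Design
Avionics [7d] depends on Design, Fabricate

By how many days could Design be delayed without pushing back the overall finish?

0

The longest chain is Design→StaticFire = 7+8 = 15; overall finish 15 days.
Design finishes as early as 7 and must finish by 7.
So Design can slip 7 − 7 = 0 days.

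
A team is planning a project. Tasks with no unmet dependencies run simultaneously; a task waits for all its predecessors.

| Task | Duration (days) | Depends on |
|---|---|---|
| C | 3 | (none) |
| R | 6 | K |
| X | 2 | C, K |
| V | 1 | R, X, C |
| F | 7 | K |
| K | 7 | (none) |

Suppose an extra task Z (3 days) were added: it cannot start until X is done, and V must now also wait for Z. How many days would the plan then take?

14

Originally the plan takes 14 days.
With Z inserted, V now waits for max(R, X, C, Z).
New critical path: K→R→V = 7+6+1 = 14 ⇒ 14 days.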